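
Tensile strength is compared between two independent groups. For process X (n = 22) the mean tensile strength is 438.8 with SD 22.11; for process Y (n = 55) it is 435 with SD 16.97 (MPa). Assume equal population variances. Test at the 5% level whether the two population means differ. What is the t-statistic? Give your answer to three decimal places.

0.812

Let group 1 = process X, group 2 = process Y. H0: μ_1 = μ_2; H1: μ_1 ≠ μ_2 (two-sample pooled-variance t-test, two-sided).
s_p² = [(22−1)·22.11² + (55−1)·16.97²]/(22+55−2) = 344.225
t = (438.8 − 435)/√[344.225·(1/22 + 1/55)] = 0.812
df = n₁ + n₂ − 2 = 75
Two-sided p-value ≈ 0.4194
Since p ≈ 0.4194 > α = 0.05, fail to reject H0; the evidence is not statistically significant.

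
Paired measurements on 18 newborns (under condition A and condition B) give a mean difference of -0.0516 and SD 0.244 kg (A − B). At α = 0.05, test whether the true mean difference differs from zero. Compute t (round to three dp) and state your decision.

t = -0.897; fail to reject H0

H0: μ_d = 0; H1: μ_d ≠ 0 (paired t-test on the differences, two-sided).
t = d̄/(s_d/√n) = -0.0516/(0.244/√18) = -0.897
df = n − 1 = 17
Two-sided p-value ≈ 0.3821
Since p ≈ 0.3821 > α = 0.05, fail to reject H0; the data do not provide sufficient evidence against H0.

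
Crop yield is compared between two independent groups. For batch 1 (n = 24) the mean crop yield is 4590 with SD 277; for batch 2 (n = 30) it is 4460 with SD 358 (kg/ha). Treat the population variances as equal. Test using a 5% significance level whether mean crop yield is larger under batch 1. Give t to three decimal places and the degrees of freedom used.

t = 1.462, df = 52

Let group 1 = batch 1, group 2 = batch 2. H0: μ_1 = μ_2; H1: μ_1 > μ_2 (two-sample pooled-variance t-test, right-tailed).
s_p² = [(24−1)·277² + (30−1)·358²]/(24+30−2) = 105414
t = (4590 − 4460)/√[105414·(1/24 + 1/30)] = 1.462
df = n₁ + n₂ − 2 = 52
p-value = P(T ≥ 1.462) ≈ 0.075
Since p ≈ 0.075 > α = 0.05, fail to reject H0; the data do not provide sufficient evidence against H0.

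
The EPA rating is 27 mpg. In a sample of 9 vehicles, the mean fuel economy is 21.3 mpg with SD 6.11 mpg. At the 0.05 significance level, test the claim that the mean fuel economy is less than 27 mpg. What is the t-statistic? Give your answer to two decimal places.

-2.80

H0: μ = 27; H1: μ < 27 (one-sample t-test, left-tailed).
t = (x̄ − μ₀)/(s/√n) = (21.3 − 27)/(6.11/√9) = -2.80
df = n − 1 = 8
p-value = P(T ≤ -2.80) ≈ 0.0116
Since p ≈ 0.0116 < α = 0.05, reject H0; the data support H1.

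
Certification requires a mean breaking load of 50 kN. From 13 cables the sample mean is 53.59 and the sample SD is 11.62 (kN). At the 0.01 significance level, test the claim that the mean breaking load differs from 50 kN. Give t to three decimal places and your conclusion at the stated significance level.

t = 1.114; fail to reject H0

H0: μ = 50; H1: μ ≠ 50 (one-sample t-test, two-sided).
t = (x̄ − μ₀)/(s/√n) = (53.59 − 50)/(11.62/√13) = 1.114
df = n − 1 = 12
Two-sided p-value ≈ 0.2871
Since p ≈ 0.2871 > α = 0.01, fail to reject H0; the evidence is not statistically significant.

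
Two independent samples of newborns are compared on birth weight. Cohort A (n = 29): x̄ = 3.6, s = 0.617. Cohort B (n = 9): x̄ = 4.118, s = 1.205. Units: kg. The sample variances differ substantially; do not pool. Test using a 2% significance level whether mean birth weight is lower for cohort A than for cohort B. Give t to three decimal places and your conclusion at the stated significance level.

Let group 1 = cohort A, group 2 = cohort B. H0: μ_1 = μ_2; H1: μ_1 < μ_2 (Welch's two-sample t-test, left-tailed).
t = (x̄_1 − x̄_2)/√(s_1²/n_1 + s_2²/n_2) = (3.6 − 4.118)/√(0.617²/29 + 1.205²/9) = -1.240
Welch–Satterthwaite df ≈ 9.34
p-value = P(T ≤ -1.240) ≈ 0.123
Since p ≈ 0.123 > α = 0.02, fail to reject H0; the data do not provide sufficient evidence against H0.

t = -1.240; fail to reject H0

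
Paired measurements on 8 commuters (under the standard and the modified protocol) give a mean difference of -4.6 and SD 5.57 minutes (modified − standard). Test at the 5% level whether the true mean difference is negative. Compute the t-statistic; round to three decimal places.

-2.336

H0: μ_d = 0; H1: μ_d < 0 (paired t-test on the differences, left-tailed).
t = d̄/(s_d/√n) = -4.6/(5.57/√8) = -2.336
df = n − 1 = 7
p-value = P(T ≤ -2.336) ≈ 0.026
Since p ≈ 0.026 < α = 0.05, reject H0; the evidence is statistically significant.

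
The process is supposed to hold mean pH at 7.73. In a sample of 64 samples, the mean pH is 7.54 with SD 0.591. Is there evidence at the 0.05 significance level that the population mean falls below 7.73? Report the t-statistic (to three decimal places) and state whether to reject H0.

t = -2.572; reject H0

H0: μ = 7.73; H1: μ < 7.73 (one-sample t-test, left-tailed).
t = (x̄ − μ₀)/(s/√n) = (7.54 − 7.73)/(0.591/√64) = -2.572
df = n − 1 = 63
p-value = P(T ≤ -2.572) ≈ 0.0062
Since p ≈ 0.0062 < α = 0.05, reject H0; the evidence is statistically significant.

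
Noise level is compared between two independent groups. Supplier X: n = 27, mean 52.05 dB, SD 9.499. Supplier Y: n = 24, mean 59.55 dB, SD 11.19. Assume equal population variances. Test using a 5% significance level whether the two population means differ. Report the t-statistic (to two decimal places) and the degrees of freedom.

t = -2.59, df = 49

Let group 1 = supplier X, group 2 = supplier Y. H0: μ_1 = μ_2; H1: μ_1 ≠ μ_2 (two-sample pooled-variance t-test, two-sided).
s_p² = [(27−1)·9.499² + (24−1)·11.19²]/(27+24−2) = 106.653
t = (52.05 − 59.55)/√[106.653·(1/27 + 1/24)] = -2.59
df = n₁ + n₂ − 2 = 49
Two-sided p-value ≈ 0.0126
Since p ≈ 0.0126 < α = 0.05, reject H0; the evidence is statistically significant.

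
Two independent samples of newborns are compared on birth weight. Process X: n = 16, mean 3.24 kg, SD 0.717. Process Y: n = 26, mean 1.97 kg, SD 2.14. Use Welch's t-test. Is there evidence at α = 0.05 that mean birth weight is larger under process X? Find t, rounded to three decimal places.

2.783

Let group 1 = process X, group 2 = process Y. H0: μ_1 = μ_2; H1: μ_1 > μ_2 (Welch's two-sample t-test, right-tailed).
t = (x̄_1 − x̄_2)/√(s_1²/n_1 + s_2²/n_2) = (3.24 − 1.97)/√(0.717²/16 + 2.14²/26) = 2.783
Welch–Satterthwaite df ≈ 33.12
p-value = P(T ≥ 2.783) ≈ 0.0044
Since p ≈ 0.0044 < α = 0.05, reject H0; the evidence is statistically significant.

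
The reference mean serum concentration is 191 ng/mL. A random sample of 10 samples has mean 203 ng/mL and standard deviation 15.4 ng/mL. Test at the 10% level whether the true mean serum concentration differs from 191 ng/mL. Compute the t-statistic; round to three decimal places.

H0: μ = 191; H1: μ ≠ 191 (one-sample t-test, two-sided).
t = (x̄ − μ₀)/(s/√n) = (203 − 191)/(15.4/√10) = 2.464
df = n − 1 = 9
Two-sided p-value ≈ 0.036
Since p ≈ 0.036 < α = 0.1, reject H0; the data support H1.

2.464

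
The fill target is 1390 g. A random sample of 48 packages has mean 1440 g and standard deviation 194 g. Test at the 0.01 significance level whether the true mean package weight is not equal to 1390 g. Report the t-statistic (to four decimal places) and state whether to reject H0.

t = 1.7856; fail to reject H0

H0: μ = 1390; H1: μ ≠ 1390 (one-sample t-test, two-sided).
t = (x̄ − μ₀)/(s/√n) = (1440 − 1390)/(194/√48) = 1.7856
df = n − 1 = 47
Two-sided p-value ≈ 0.081
Since p ≈ 0.081 > α = 0.01, fail to reject H0; the data do not provide sufficient evidence against H0.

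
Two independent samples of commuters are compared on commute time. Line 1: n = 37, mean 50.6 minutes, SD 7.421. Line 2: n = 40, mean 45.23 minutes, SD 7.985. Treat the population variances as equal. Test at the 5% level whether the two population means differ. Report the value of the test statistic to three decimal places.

Let group 1 = line 1, group 2 = line 2. H0: μ_1 = μ_2; H1: μ_1 ≠ μ_2 (two-sample pooled-variance t-test, two-sided).
s_p² = [(37−1)·7.421² + (40−1)·7.985²]/(37+40−2) = 59.5895
t = (50.6 − 45.23)/√[59.5895·(1/37 + 1/40)] = 3.050
df = n₁ + n₂ − 2 = 75
Two-sided p-value ≈ 0.0032
Since p ≈ 0.0032 < α = 0.05, reject H0; the data support H1.

3.050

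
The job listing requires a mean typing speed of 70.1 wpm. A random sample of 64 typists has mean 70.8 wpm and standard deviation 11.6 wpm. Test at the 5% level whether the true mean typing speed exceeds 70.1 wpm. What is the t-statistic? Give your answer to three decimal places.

0.483

H0: μ = 70.1; H1: μ > 70.1 (one-sample t-test, right-tailed).
t = (x̄ − μ₀)/(s/√n) = (70.8 − 70.1)/(11.6/√64) = 0.483
df = n − 1 = 63
p-value = P(T ≥ 0.483) ≈ 0.315
Since p ≈ 0.315 > α = 0.05, fail to reject H0; the evidence is not statistically significant.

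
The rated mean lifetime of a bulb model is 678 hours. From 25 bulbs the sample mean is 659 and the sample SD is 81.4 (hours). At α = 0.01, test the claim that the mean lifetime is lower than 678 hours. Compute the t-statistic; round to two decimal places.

-1.17

H0: μ = 678; H1: μ < 678 (one-sample t-test, left-tailed).
t = (x̄ − μ₀)/(s/√n) = (659 − 678)/(81.4/√25) = -1.17
df = n − 1 = 24
p-value = P(T ≤ -1.17) ≈ 0.127
Since p ≈ 0.127 > α = 0.01, fail to reject H0; the data do not provide sufficient evidence against H0.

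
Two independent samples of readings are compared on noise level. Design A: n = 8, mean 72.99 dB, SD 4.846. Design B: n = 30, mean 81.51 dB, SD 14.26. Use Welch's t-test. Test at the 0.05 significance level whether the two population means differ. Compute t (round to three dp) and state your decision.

t = -2.734; reject H0

Let group 1 = design A, group 2 = design B. H0: μ_1 = μ_2; H1: μ_1 ≠ μ_2 (Welch's two-sample t-test, two-sided).
t = (x̄_1 − x̄_2)/√(s_1²/n_1 + s_2²/n_2) = (72.99 − 81.51)/√(4.846²/8 + 14.26²/30) = -2.734
Welch–Satterthwaite df ≈ 33.52
Two-sided p-value ≈ 0.010
Since p ≈ 0.010 < α = 0.05, reject H0; the evidence is statistically significant.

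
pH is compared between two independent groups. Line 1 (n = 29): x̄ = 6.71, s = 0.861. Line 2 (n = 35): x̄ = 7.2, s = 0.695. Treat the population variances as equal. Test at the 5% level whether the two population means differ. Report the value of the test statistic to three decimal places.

Let group 1 = line 1, group 2 = line 2. H0: μ_1 = μ_2; H1: μ_1 ≠ μ_2 (two-sample pooled-variance t-test, two-sided).
s_p² = [(29−1)·0.861² + (35−1)·0.695²]/(29+35−2) = 0.599675
t = (6.71 − 7.2)/√[0.599675·(1/29 + 1/35)] = -2.520
df = n₁ + n₂ − 2 = 62
Two-sided p-value ≈ 0.014
Since p ≈ 0.014 < α = 0.05, reject H0; the data support H1.

-2.520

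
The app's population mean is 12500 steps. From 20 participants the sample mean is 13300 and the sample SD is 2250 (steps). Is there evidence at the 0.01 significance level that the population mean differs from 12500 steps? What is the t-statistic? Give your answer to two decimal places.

1.59

H0: μ = 12500; H1: μ ≠ 12500 (one-sample t-test, two-sided).
t = (x̄ − μ₀)/(s/√n) = (13300 − 12500)/(2250/√20) = 1.59
df = n − 1 = 19
Two-sided p-value ≈ 0.1283
Since p ≈ 0.1283 > α = 0.01, fail to reject H0; the data do not provide sufficient evidence against H0.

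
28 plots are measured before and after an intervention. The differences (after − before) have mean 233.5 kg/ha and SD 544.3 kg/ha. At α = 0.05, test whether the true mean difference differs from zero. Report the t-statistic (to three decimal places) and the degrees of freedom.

t = 2.270, df = 27

H0: μ_d = 0; H1: μ_d ≠ 0 (paired t-test on the differences, two-sided).
t = d̄/(s_d/√n) = 233.5/(544.3/√28) = 2.270
df = n − 1 = 27
Two-sided p-value ≈ 0.031
Since p ≈ 0.031 < α = 0.05, reject H0; the data support H1.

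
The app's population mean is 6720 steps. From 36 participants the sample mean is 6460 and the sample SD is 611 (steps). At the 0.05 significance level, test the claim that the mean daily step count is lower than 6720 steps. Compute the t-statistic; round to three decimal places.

H0: μ = 6720; H1: μ < 6720 (one-sample t-test, left-tailed).
t = (x̄ − μ₀)/(s/√n) = (6460 − 6720)/(611/√36) = -2.553
df = n − 1 = 35
p-value = P(T ≤ -2.553) ≈ 0.008
Since p ≈ 0.008 < α = 0.05, reject H0; the evidence is statistically significant.

-2.553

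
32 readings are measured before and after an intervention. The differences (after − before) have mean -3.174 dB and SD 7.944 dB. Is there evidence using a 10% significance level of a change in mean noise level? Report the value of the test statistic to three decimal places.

-2.260

H0: μ_d = 0; H1: μ_d ≠ 0 (paired t-test on the differences, two-sided).
t = d̄/(s_d/√n) = -3.174/(7.944/√32) = -2.260
df = n − 1 = 31
Two-sided p-value ≈ 0.031
Since p ≈ 0.031 < α = 0.1, reject H0; the data support H1.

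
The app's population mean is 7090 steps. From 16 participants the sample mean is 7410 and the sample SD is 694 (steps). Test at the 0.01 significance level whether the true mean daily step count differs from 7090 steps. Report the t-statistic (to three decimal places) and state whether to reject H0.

H0: μ = 7090; H1: μ ≠ 7090 (one-sample t-test, two-sided).
t = (x̄ − μ₀)/(s/√n) = (7410 − 7090)/(694/√16) = 1.844
df = n − 1 = 15
Two-sided p-value ≈ 0.085
Since p ≈ 0.085 > α = 0.01, fail to reject H0; the evidence is not statistically significant.

t = 1.844; fail to reject H0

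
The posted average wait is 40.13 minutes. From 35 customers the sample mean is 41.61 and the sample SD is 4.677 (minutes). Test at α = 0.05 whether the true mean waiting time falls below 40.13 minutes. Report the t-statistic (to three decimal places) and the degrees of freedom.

H0: μ = 40.13; H1: μ < 40.13 (one-sample t-test, left-tailed).
t = (x̄ − μ₀)/(s/√n) = (41.61 − 40.13)/(4.677/√35) = 1.872
df = n − 1 = 34
p-value = P(T ≤ 1.872) ≈ 0.9651
Since p ≈ 0.9651 > α = 0.05, fail to reject H0; the data do not provide sufficient evidence against H0.

t = 1.872, df = 34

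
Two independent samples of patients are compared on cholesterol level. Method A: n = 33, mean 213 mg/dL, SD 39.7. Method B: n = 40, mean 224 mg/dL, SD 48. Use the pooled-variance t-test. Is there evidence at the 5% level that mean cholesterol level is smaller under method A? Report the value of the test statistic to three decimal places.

-1.052

Let group 1 = method A, group 2 = method B. H0: μ_1 = μ_2; H1: μ_1 < μ_2 (two-sample pooled-variance t-test, left-tailed).
s_p² = [(33−1)·39.7² + (40−1)·48²]/(33+40−2) = 1975.93
t = (213 − 224)/√[1975.93·(1/33 + 1/40)] = -1.052
df = n₁ + n₂ − 2 = 71
p-value = P(T ≤ -1.052) ≈ 0.148
Since p ≈ 0.148 > α = 0.05, fail to reject H0; the evidence is not statistically significant.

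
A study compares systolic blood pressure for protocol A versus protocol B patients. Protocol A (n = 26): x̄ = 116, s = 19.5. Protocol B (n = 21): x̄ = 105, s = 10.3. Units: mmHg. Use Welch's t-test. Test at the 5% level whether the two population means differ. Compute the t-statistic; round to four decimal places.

Let group 1 = protocol A, group 2 = protocol B. H0: μ_1 = μ_2; H1: μ_1 ≠ μ_2 (Welch's two-sample t-test, two-sided).
t = (x̄_1 − x̄_2)/√(s_1²/n_1 + s_2²/n_2) = (116 − 105)/√(19.5²/26 + 10.3²/21) = 2.4798
Welch–Satterthwaite df ≈ 39.38
Two-sided p-value ≈ 0.018
Since p ≈ 0.018 < α = 0.05, reject H0; the evidence is statistically significant.

2.4798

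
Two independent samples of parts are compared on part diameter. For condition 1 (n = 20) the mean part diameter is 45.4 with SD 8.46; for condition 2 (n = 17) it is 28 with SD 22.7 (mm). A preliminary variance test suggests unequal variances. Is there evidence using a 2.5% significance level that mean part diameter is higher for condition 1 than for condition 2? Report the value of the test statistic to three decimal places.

Let group 1 = condition 1, group 2 = condition 2. H0: μ_1 = μ_2; H1: μ_1 > μ_2 (Welch's two-sample t-test, right-tailed).
t = (x̄_1 − x̄_2)/√(s_1²/n_1 + s_2²/n_2) = (45.4 − 28)/√(8.46²/20 + 22.7²/17) = 2.989
Welch–Satterthwaite df ≈ 19.77
p-value = P(T ≥ 2.989) ≈ 0.0037
Since p ≈ 0.0037 < α = 0.025, reject H0; the evidence is statistically significant.

2.989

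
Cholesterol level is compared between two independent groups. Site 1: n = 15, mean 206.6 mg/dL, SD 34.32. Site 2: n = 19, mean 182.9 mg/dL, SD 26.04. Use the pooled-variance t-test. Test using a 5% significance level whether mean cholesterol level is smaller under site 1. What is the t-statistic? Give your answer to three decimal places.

2.291

Let group 1 = site 1, group 2 = site 2. H0: μ_1 = μ_2; H1: μ_1 < μ_2 (two-sample pooled-variance t-test, left-tailed).
s_p² = [(15−1)·34.32² + (19−1)·26.04²]/(15+19−2) = 896.736
t = (206.6 − 182.9)/√[896.736·(1/15 + 1/19)] = 2.291
df = n₁ + n₂ − 2 = 32
p-value = P(T ≤ 2.291) ≈ 0.9857
Since p ≈ 0.9857 > α = 0.05, fail to reject H0; the data do not provide sufficient evidence against H0.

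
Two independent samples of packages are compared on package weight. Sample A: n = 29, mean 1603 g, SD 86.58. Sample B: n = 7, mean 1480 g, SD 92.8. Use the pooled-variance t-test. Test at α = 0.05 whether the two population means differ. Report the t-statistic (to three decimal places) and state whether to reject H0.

t = 3.330; reject H0

Let group 1 = sample A, group 2 = sample B. H0: μ_1 = μ_2; H1: μ_1 ≠ μ_2 (two-sample pooled-variance t-test, two-sided).
s_p² = [(29−1)·86.58² + (7−1)·92.8²]/(29+7−2) = 7692.99
t = (1603 − 1480)/√[7692.99·(1/29 + 1/7)] = 3.330
df = n₁ + n₂ − 2 = 34
Two-sided p-value ≈ 0.002
Since p ≈ 0.002 < α = 0.05, reject H0; the data support H1.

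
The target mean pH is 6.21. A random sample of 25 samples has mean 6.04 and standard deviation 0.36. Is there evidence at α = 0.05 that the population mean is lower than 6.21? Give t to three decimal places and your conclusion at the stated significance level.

H0: μ = 6.21; H1: μ < 6.21 (one-sample t-test, left-tailed).
t = (x̄ − μ₀)/(s/√n) = (6.04 − 6.21)/(0.36/√25) = -2.361
df = n − 1 = 24
p-value = P(T ≤ -2.361) ≈ 0.013
Since p ≈ 0.013 < α = 0.05, reject H0; the data support H1.

t = -2.361; reject H0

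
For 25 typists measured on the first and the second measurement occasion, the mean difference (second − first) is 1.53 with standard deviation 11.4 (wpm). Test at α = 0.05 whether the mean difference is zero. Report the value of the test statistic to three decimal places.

0.671

H0: μ_d = 0; H1: μ_d ≠ 0 (paired t-test on the differences, two-sided).
t = d̄/(s_d/√n) = 1.53/(11.4/√25) = 0.671
df = n − 1 = 24
Two-sided p-value ≈ 0.5086
Since p ≈ 0.5086 > α = 0.05, fail to reject H0; the data do not provide sufficient evidence against H0.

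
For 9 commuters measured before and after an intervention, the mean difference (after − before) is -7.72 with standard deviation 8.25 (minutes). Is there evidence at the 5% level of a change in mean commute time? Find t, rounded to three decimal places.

H0: μ_d = 0; H1: μ_d ≠ 0 (paired t-test on the differences, two-sided).
t = d̄/(s_d/√n) = -7.72/(8.25/√9) = -2.807
df = n − 1 = 8
Two-sided p-value ≈ 0.0229
Since p ≈ 0.0229 < α = 0.05, reject H0; the data support H1.

-2.807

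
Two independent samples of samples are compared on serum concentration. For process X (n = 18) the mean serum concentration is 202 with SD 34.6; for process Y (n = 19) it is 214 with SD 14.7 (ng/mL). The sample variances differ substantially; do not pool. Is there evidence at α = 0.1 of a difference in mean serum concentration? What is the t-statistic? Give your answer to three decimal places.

Let group 1 = process X, group 2 = process Y. H0: μ_1 = μ_2; H1: μ_1 ≠ μ_2 (Welch's two-sample t-test, two-sided).
t = (x̄_1 − x̄_2)/√(s_1²/n_1 + s_2²/n_2) = (202 − 214)/√(34.6²/18 + 14.7²/19) = -1.360
Welch–Satterthwaite df ≈ 22.68
Two-sided p-value ≈ 0.1873
Since p ≈ 0.1873 > α = 0.1, fail to reject H0; the data do not provide sufficient evidence against H0.

-1.360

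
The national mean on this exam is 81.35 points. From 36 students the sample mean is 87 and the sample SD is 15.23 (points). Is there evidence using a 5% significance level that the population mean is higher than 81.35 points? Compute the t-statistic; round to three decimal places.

H0: μ = 81.35; H1: μ > 81.35 (one-sample t-test, right-tailed).
t = (x̄ − μ₀)/(s/√n) = (87 − 81.35)/(15.23/√36) = 2.226
df = n − 1 = 35
p-value = P(T ≥ 2.226) ≈ 0.016
Since p ≈ 0.016 < α = 0.05, reject H0; the data support H1.

2.226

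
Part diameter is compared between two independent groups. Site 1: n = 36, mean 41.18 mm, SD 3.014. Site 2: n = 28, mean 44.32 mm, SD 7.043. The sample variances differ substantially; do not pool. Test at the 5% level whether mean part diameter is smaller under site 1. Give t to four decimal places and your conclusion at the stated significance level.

t = -2.2072; reject H0

Let group 1 = site 1, group 2 = site 2. H0: μ_1 = μ_2; H1: μ_1 < μ_2 (Welch's two-sample t-test, left-tailed).
t = (x̄_1 − x̄_2)/√(s_1²/n_1 + s_2²/n_2) = (41.18 − 44.32)/√(3.014²/36 + 7.043²/28) = -2.2072
Welch–Satterthwaite df ≈ 34.70
p-value = P(T ≤ -2.2072) ≈ 0.0170
Since p ≈ 0.0170 < α = 0.05, reject H0; the evidence is statistically significant.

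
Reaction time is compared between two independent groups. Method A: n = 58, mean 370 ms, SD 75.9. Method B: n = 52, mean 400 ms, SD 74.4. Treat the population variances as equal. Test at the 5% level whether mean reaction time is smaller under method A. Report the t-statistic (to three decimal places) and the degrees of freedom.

t = -2.089, df = 108

Let group 1 = method A, group 2 = method B. H0: μ_1 = μ_2; H1: μ_1 < μ_2 (two-sample pooled-variance t-test, left-tailed).
s_p² = [(58−1)·75.9² + (52−1)·74.4²]/(58+52−2) = 5654.35
t = (370 − 400)/√[5654.35·(1/58 + 1/52)] = -2.089
df = n₁ + n₂ − 2 = 108
p-value = P(T ≤ -2.089) ≈ 0.020
Since p ≈ 0.020 < α = 0.05, reject H0; the data support H1.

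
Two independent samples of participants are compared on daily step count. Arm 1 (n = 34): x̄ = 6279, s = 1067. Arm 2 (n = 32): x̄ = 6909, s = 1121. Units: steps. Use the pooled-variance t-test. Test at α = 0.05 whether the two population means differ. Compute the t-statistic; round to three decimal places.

Let group 1 = arm 1, group 2 = arm 2. H0: μ_1 = μ_2; H1: μ_1 ≠ μ_2 (two-sample pooled-variance t-test, two-sided).
s_p² = [(34−1)·1067² + (32−1)·1121²]/(34+32−2) = 1195720
t = (6279 − 6909)/√[1195720·(1/34 + 1/32)] = -2.339
df = n₁ + n₂ − 2 = 64
Two-sided p-value ≈ 0.0225
Since p ≈ 0.0225 < α = 0.05, reject H0; the data support H1.

-2.339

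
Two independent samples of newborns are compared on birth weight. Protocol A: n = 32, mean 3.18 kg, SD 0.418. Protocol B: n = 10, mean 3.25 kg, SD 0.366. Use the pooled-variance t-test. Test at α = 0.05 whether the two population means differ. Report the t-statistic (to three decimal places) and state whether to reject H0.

t = -0.475; fail to reject H0

Let group 1 = protocol A, group 2 = protocol B. H0: μ_1 = μ_2; H1: μ_1 ≠ μ_2 (two-sample pooled-variance t-test, two-sided).
s_p² = [(32−1)·0.418² + (10−1)·0.366²]/(32+10−2) = 0.165551
t = (3.18 − 3.25)/√[0.165551·(1/32 + 1/10)] = -0.475
df = n₁ + n₂ − 2 = 40
Two-sided p-value ≈ 0.6375
Since p ≈ 0.6375 > α = 0.05, fail to reject H0; the data do not provide sufficient evidence against H0.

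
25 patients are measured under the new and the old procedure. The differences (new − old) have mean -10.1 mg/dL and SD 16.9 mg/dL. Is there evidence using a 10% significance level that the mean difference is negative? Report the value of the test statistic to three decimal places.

H0: μ_d = 0; H1: μ_d < 0 (paired t-test on the differences, left-tailed).
t = d̄/(s_d/√n) = -10.1/(16.9/√25) = -2.988
df = n − 1 = 24
p-value = P(T ≤ -2.988) ≈ 0.003
Since p ≈ 0.003 < α = 0.1, reject H0; the evidence is statistically significant.

-2.988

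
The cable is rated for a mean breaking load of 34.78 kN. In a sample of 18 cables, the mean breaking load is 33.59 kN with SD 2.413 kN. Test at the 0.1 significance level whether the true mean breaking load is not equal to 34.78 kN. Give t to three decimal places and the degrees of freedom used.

H0: μ = 34.78; H1: μ ≠ 34.78 (one-sample t-test, two-sided).
t = (x̄ − μ₀)/(s/√n) = (33.59 − 34.78)/(2.413/√18) = -2.092
df = n − 1 = 17
Two-sided p-value ≈ 0.052
Since p ≈ 0.052 < α = 0.1, reject H0; the data support H1.

t = -2.092, df = 17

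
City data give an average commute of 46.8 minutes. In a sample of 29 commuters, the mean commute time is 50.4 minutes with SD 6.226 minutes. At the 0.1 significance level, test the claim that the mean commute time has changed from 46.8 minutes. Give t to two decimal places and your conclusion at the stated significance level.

t = 3.11; reject H0

H0: μ = 46.8; H1: μ ≠ 46.8 (one-sample t-test, two-sided).
t = (x̄ − μ₀)/(s/√n) = (50.4 − 46.8)/(6.226/√29) = 3.11
df = n − 1 = 28
Two-sided p-value ≈ 0.004
Since p ≈ 0.004 < α = 0.1, reject H0; the data support H1.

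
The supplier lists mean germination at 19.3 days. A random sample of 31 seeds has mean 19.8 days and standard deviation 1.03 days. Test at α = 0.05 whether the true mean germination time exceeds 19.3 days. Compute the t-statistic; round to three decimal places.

2.703

H0: μ = 19.3; H1: μ > 19.3 (one-sample t-test, right-tailed).
t = (x̄ − μ₀)/(s/√n) = (19.8 − 19.3)/(1.03/√31) = 2.703
df = n − 1 = 30
p-value = P(T ≥ 2.703) ≈ 0.0056
Since p ≈ 0.0056 < α = 0.05, reject H0; the evidence is statistically significant.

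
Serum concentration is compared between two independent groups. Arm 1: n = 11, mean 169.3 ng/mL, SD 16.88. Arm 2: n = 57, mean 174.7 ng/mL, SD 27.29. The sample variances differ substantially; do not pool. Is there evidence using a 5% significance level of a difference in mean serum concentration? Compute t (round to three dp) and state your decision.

Let group 1 = arm 1, group 2 = arm 2. H0: μ_1 = μ_2; H1: μ_1 ≠ μ_2 (Welch's two-sample t-test, two-sided).
t = (x̄_1 − x̄_2)/√(s_1²/n_1 + s_2²/n_2) = (169.3 − 174.7)/√(16.88²/11 + 27.29²/57) = -0.865
Welch–Satterthwaite df ≈ 21.65
Two-sided p-value ≈ 0.3965
Since p ≈ 0.3965 > α = 0.05, fail to reject H0; the data do not provide sufficient evidence against H0.

t = -0.865; fail to reject H0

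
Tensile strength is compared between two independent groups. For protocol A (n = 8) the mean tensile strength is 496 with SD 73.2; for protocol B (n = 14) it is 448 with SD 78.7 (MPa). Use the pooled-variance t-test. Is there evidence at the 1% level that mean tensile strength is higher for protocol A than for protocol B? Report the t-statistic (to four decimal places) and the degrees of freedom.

t = 1.4098, df = 20

Let group 1 = protocol A, group 2 = protocol B. H0: μ_1 = μ_2; H1: μ_1 > μ_2 (two-sample pooled-variance t-test, right-tailed).
s_p² = [(8−1)·73.2² + (14−1)·78.7²]/(8+14−2) = 5901.28
t = (496 − 448)/√[5901.28·(1/8 + 1/14)] = 1.4098
df = n₁ + n₂ − 2 = 20
p-value = P(T ≥ 1.4098) ≈ 0.0870
Since p ≈ 0.0870 > α = 0.01, fail to reject H0; the evidence is not statistically significant.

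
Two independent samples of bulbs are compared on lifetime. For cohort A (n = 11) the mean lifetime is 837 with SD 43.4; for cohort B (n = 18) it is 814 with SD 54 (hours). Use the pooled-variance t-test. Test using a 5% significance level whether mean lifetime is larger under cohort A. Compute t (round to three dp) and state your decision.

t = 1.194; fail to reject H0

Let group 1 = cohort A, group 2 = cohort B. H0: μ_1 = μ_2; H1: μ_1 > μ_2 (two-sample pooled-variance t-test, right-tailed).
s_p² = [(11−1)·43.4² + (18−1)·54²]/(11+18−2) = 2533.61
t = (837 − 814)/√[2533.61·(1/11 + 1/18)] = 1.194
df = n₁ + n₂ − 2 = 27
p-value = P(T ≥ 1.194) ≈ 0.121
Since p ≈ 0.121 > α = 0.05, fail to reject H0; the evidence is not statistically significant.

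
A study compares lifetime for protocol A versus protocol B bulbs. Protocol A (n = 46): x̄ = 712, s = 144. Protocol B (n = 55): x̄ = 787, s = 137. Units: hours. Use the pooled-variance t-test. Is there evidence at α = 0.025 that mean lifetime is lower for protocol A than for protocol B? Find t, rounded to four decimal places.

Let group 1 = protocol A, group 2 = protocol B. H0: μ_1 = μ_2; H1: μ_1 < μ_2 (two-sample pooled-variance t-test, left-tailed).
s_p² = [(46−1)·144² + (55−1)·137²]/(46+55−2) = 19663.1
t = (712 − 787)/√[19663.1·(1/46 + 1/55)] = -2.6769
df = n₁ + n₂ − 2 = 99
p-value = P(T ≤ -2.6769) ≈ 0.0043
Since p ≈ 0.0043 < α = 0.025, reject H0; the evidence is statistically significant.

-2.6769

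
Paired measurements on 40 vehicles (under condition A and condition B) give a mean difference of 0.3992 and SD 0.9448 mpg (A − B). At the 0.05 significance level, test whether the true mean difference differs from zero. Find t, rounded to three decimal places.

H0: μ_d = 0; H1: μ_d ≠ 0 (paired t-test on the differences, two-sided).
t = d̄/(s_d/√n) = 0.3992/(0.9448/√40) = 2.672
df = n − 1 = 39
Two-sided p-value ≈ 0.011
Since p ≈ 0.011 < α = 0.05, reject H0; the data support H1.

2.672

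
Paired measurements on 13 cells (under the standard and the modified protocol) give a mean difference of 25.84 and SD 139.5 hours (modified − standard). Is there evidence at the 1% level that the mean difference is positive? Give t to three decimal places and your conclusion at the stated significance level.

H0: μ_d = 0; H1: μ_d > 0 (paired t-test on the differences, right-tailed).
t = d̄/(s_d/√n) = 25.84/(139.5/√13) = 0.668
df = n − 1 = 12
p-value = P(T ≥ 0.668) ≈ 0.2584
Since p ≈ 0.2584 > α = 0.01, fail to reject H0; the evidence is not statistically significant.

t = 0.668; fail to reject H0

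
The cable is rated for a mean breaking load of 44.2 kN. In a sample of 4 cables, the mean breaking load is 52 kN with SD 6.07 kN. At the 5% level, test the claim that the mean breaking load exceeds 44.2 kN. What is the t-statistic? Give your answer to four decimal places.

H0: μ = 44.2; H1: μ > 44.2 (one-sample t-test, right-tailed).
t = (x̄ − μ₀)/(s/√n) = (52 − 44.2)/(6.07/√4) = 2.5700
df = n − 1 = 3
p-value = P(T ≥ 2.5700) ≈ 0.041
Since p ≈ 0.041 < α = 0.05, reject H0; the data support H1.

2.5700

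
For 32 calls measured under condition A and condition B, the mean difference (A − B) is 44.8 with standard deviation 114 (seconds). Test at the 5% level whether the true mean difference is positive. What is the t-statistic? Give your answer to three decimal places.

H0: μ_d = 0; H1: μ_d > 0 (paired t-test on the differences, right-tailed).
t = d̄/(s_d/√n) = 44.8/(114/√32) = 2.223
df = n − 1 = 31
p-value = P(T ≥ 2.223) ≈ 0.017
Since p ≈ 0.017 < α = 0.05, reject H0; the data support H1.

2.223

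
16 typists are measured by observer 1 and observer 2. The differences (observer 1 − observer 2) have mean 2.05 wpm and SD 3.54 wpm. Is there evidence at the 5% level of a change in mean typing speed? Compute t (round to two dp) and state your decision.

H0: μ_d = 0; H1: μ_d ≠ 0 (paired t-test on the differences, two-sided).
t = d̄/(s_d/√n) = 2.05/(3.54/√16) = 2.32
df = n − 1 = 15
Two-sided p-value ≈ 0.0351
Since p ≈ 0.0351 < α = 0.05, reject H0; the data support H1.

t = 2.32; reject H0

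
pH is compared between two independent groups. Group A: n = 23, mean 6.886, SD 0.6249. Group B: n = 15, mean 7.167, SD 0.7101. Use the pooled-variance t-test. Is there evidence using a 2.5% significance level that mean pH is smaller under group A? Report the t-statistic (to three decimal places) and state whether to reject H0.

Let group 1 = group A, group 2 = group B. H0: μ_1 = μ_2; H1: μ_1 < μ_2 (two-sample pooled-variance t-test, left-tailed).
s_p² = [(23−1)·0.6249² + (15−1)·0.7101²]/(23+15−2) = 0.434733
t = (6.886 − 7.167)/√[0.434733·(1/23 + 1/15)] = -1.284
df = n₁ + n₂ − 2 = 36
p-value = P(T ≤ -1.284) ≈ 0.104
Since p ≈ 0.104 > α = 0.025, fail to reject H0; the data do not provide sufficient evidence against H0.

t = -1.284; fail to reject H0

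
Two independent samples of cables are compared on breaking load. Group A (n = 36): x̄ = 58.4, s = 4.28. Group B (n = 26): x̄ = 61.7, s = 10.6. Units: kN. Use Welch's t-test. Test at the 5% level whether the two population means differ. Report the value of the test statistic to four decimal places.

Let group 1 = group A, group 2 = group B. H0: μ_1 = μ_2; H1: μ_1 ≠ μ_2 (Welch's two-sample t-test, two-sided).
t = (x̄_1 − x̄_2)/√(s_1²/n_1 + s_2²/n_2) = (58.4 − 61.7)/√(4.28²/36 + 10.6²/26) = -1.5015
Welch–Satterthwaite df ≈ 30.93
Two-sided p-value ≈ 0.143
Since p ≈ 0.143 > α = 0.05, fail to reject H0; the evidence is not statistically significant.

-1.5015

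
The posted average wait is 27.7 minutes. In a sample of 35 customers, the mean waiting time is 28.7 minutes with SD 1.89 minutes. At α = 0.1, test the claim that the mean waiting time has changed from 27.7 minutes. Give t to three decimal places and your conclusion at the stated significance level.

t = 3.130; reject H0

H0: μ = 27.7; H1: μ ≠ 27.7 (one-sample t-test, two-sided).
t = (x̄ − μ₀)/(s/√n) = (28.7 − 27.7)/(1.89/√35) = 3.130
df = n − 1 = 34
Two-sided p-value ≈ 0.004
Since p ≈ 0.004 < α = 0.1, reject H0; the data support H1.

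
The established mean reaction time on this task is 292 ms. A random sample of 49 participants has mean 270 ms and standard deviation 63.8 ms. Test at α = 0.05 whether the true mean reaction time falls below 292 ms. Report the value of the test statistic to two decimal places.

H0: μ = 292; H1: μ < 292 (one-sample t-test, left-tailed).
t = (x̄ − μ₀)/(s/√n) = (270 − 292)/(63.8/√49) = -2.41
df = n − 1 = 48
p-value = P(T ≤ -2.41) ≈ 0.0098
Since p ≈ 0.0098 < α = 0.05, reject H0; the evidence is statistically significant.

-2.41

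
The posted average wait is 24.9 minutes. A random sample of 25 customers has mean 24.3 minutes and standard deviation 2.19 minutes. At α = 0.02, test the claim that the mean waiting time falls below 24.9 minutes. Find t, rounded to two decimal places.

H0: μ = 24.9; H1: μ < 24.9 (one-sample t-test, left-tailed).
t = (x̄ − μ₀)/(s/√n) = (24.3 − 24.9)/(2.19/√25) = -1.37
df = n − 1 = 24
p-value = P(T ≤ -1.37) ≈ 0.092
Since p ≈ 0.092 > α = 0.02, fail to reject H0; the data do not provide sufficient evidence against H0.

-1.37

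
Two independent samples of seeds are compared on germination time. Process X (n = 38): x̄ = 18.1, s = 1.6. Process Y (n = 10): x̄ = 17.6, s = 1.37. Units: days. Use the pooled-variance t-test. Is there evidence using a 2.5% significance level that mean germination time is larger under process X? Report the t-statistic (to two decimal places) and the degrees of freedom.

t = 0.90, df = 46

Let group 1 = process X, group 2 = process Y. H0: μ_1 = μ_2; H1: μ_1 > μ_2 (two-sample pooled-variance t-test, right-tailed).
s_p² = [(38−1)·1.6² + (10−1)·1.37²]/(38+10−2) = 2.42635
t = (18.1 − 17.6)/√[2.42635·(1/38 + 1/10)] = 0.90
df = n₁ + n₂ − 2 = 46
p-value = P(T ≥ 0.90) ≈ 0.186
Since p ≈ 0.186 > α = 0.025, fail to reject H0; the evidence is not statistically significant.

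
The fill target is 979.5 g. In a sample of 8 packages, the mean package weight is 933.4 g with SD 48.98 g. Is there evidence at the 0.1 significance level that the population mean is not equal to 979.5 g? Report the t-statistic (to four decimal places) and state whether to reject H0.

t = -2.6621; reject H0

H0: μ = 979.5; H1: μ ≠ 979.5 (one-sample t-test, two-sided).
t = (x̄ − μ₀)/(s/√n) = (933.4 − 979.5)/(48.98/√8) = -2.6621
df = n − 1 = 7
Two-sided p-value ≈ 0.0324
Since p ≈ 0.0324 < α = 0.1, reject H0; the evidence is statistically significant.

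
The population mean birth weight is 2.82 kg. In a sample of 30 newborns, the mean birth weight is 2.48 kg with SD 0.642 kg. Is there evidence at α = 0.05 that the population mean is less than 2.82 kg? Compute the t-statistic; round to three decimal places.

-2.901

H0: μ = 2.82; H1: μ < 2.82 (one-sample t-test, left-tailed).
t = (x̄ − μ₀)/(s/√n) = (2.48 − 2.82)/(0.642/√30) = -2.901
df = n − 1 = 29
p-value = P(T ≤ -2.901) ≈ 0.0035
Since p ≈ 0.0035 < α = 0.05, reject H0; the data support H1.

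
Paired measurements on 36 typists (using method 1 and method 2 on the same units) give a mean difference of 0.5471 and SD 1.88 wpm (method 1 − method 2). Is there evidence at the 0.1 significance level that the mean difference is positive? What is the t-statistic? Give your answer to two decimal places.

1.75

H0: μ_d = 0; H1: μ_d > 0 (paired t-test on the differences, right-tailed).
t = d̄/(s_d/√n) = 0.5471/(1.88/√36) = 1.75
df = n − 1 = 35
p-value = P(T ≥ 1.75) ≈ 0.045
Since p ≈ 0.045 < α = 0.1, reject H0; the evidence is statistically significant.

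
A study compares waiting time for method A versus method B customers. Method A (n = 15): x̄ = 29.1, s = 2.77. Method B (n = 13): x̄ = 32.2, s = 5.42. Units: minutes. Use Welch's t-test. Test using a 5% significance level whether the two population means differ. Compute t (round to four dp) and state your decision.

Let group 1 = method A, group 2 = method B. H0: μ_1 = μ_2; H1: μ_1 ≠ μ_2 (Welch's two-sample t-test, two-sided).
t = (x̄_1 − x̄_2)/√(s_1²/n_1 + s_2²/n_2) = (29.1 − 32.2)/√(2.77²/15 + 5.42²/13) = -1.8622
Welch–Satterthwaite df ≈ 17.29
Two-sided p-value ≈ 0.080
Since p ≈ 0.080 > α = 0.05, fail to reject H0; the evidence is not statistically significant.

t = -1.8622; fail to reject H0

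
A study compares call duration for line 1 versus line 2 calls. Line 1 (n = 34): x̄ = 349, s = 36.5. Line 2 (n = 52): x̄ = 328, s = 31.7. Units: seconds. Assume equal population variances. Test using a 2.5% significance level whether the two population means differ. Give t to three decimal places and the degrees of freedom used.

t = 2.828, df = 84

Let group 1 = line 1, group 2 = line 2. H0: μ_1 = μ_2; H1: μ_1 ≠ μ_2 (two-sample pooled-variance t-test, two-sided).
s_p² = [(34−1)·36.5² + (52−1)·31.7²]/(34+52−2) = 1133.5
t = (349 − 328)/√[1133.5·(1/34 + 1/52)] = 2.828
df = n₁ + n₂ − 2 = 84
Two-sided p-value ≈ 0.006
Since p ≈ 0.006 < α = 0.025, reject H0; the data support H1.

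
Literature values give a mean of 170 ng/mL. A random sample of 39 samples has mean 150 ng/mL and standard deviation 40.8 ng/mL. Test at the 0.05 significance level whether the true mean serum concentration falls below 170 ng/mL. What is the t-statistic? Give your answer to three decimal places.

-3.061

H0: μ = 170; H1: μ < 170 (one-sample t-test, left-tailed).
t = (x̄ − μ₀)/(s/√n) = (150 − 170)/(40.8/√39) = -3.061
df = n − 1 = 38
p-value = P(T ≤ -3.061) ≈ 0.0020
Since p ≈ 0.0020 < α = 0.05, reject H0; the evidence is statistically significant.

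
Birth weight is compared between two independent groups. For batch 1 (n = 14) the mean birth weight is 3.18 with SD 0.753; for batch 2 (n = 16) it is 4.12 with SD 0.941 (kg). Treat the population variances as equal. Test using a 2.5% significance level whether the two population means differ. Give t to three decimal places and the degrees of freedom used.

Let group 1 = batch 1, group 2 = batch 2. H0: μ_1 = μ_2; H1: μ_1 ≠ μ_2 (two-sample pooled-variance t-test, two-sided).
s_p² = [(14−1)·0.753² + (16−1)·0.941²]/(14+16−2) = 0.737619
t = (3.18 − 4.12)/√[0.737619·(1/14 + 1/16)] = -2.991
df = n₁ + n₂ − 2 = 28
Two-sided p-value ≈ 0.0057
Since p ≈ 0.0057 < α = 0.025, reject H0; the data support H1.

t = -2.991, df = 28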